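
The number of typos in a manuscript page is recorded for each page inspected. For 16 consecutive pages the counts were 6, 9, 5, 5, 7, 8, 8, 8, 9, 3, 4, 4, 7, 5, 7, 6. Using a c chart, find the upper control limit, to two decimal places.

13.85

c̄ = (6 + 9 + 5 + 5 + 7 + 8 + 8 + 8 + 9 + 3 + 4 + 4 + 7 + 5 + 7 + 6) / 16 = 101 / 16 = 6.3125
UCL = c̄ + 3√c̄ = 6.3125 + 3 × √6.3125 = 6.3125 + 3 × 2.5125 = 13.8499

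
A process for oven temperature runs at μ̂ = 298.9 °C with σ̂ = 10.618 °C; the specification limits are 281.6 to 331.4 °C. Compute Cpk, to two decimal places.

Cpu = (USL − μ̂) / (3σ̂) = (331.4 − 298.9) / (3 × 10.618) = 1.0203; Cpl = (μ̂ − LSL) / (3σ̂) = (298.9 − 281.6) / (3 × 10.618) = 0.5431; Cpk = min(Cpu, Cpl) = 0.5431

0.54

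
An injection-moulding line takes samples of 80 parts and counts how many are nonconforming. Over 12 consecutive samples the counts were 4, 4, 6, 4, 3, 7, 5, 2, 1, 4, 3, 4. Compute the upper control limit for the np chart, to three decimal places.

9.707

p̄ = Σdᵢ / (k·n) = 47 / (12 × 80) = 0.04896
UCL = np̄ + 3·√(np̄(1−p̄)) = 3.9167 + 3 × √(3.9167×0.95104) = 3.9167 + 3 × 1.9300 = 9.7067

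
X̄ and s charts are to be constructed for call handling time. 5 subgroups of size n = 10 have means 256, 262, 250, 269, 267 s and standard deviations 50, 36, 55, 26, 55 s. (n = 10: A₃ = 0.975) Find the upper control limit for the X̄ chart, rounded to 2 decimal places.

X̄̄ = (256 + 262 + 250 + 269 + 267) / 5 = 260.8000
s̄ = (50 + 36 + 55 + 26 + 55) / 5 = 44.4000
UCL = X̄̄ + A₃·s̄ = 260.8000 + 0.975 × 44.4000 = 304.0900

304.09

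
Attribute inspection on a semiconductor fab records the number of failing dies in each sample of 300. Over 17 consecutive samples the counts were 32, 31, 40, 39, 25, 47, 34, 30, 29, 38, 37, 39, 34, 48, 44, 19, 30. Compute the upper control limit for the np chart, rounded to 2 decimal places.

51.75

p̄ = Σdᵢ / (k·n) = 596 / (17 × 300) = 0.11686
UCL = np̄ + 3·√(np̄(1−p̄)) = 35.0588 + 3 × √(35.0588×0.88314) = 35.0588 + 3 × 5.5643 = 51.7518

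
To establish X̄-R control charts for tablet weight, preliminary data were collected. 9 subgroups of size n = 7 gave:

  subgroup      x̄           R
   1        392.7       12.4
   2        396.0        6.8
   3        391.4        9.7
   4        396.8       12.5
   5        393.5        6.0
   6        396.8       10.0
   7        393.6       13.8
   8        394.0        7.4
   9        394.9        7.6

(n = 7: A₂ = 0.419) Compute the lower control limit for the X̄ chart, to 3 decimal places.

X̄̄ = (392.7 + 396.0 + 391.4 + 396.8 + 393.5 + 396.8 + 393.6 + 394.0 + 394.9) / 9 = 3549.7000 / 9 = 394.4111
R̄ = (12.4 + 6.8 + 9.7 + 12.5 + 6.0 + 10.0 + 13.8 + 7.4 + 7.6) / 9 = 86.2000 / 9 = 9.5778
LCL = X̄̄ − A₂·R̄ = 394.4111 − 0.419 × 9.5778 = 390.3980

390.398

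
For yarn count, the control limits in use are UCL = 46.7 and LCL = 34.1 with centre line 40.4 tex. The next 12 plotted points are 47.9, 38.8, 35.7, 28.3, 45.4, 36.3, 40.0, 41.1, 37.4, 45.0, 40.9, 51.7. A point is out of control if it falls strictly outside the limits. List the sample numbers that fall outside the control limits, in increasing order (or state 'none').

1, 4, 12

Compare each point to [34.1, 46.7]: sample 1 = 47.9 > UCL; sample 4 = 28.3 < LCL; sample 12 = 51.7 > UCL.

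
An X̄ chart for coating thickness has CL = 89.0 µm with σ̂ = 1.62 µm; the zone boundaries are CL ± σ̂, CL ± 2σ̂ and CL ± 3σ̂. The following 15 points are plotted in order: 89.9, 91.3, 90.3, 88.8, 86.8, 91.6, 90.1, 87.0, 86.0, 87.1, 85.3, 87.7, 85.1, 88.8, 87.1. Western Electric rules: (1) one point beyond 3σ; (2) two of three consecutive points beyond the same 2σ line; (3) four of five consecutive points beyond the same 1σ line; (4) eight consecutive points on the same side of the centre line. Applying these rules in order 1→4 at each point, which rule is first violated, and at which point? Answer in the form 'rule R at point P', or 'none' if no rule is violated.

Zone of each point (C = within 1σ̂, B = 1σ̂–2σ̂, A = 2σ̂–3σ̂, * = beyond 3σ̂; sign = side of CL): 1:+C, 2:+B, 3:+C, 4:-C, 5:-B, 6:+B, 7:+C, 8:-B, 9:-B, 10:-B, 11:-A, 12:-C, 13:-A, 14:-C, 15:-B
Rule 3 (four of five consecutive points beyond the same 1σ limit) is satisfied at point 11.

rule 3 at point 11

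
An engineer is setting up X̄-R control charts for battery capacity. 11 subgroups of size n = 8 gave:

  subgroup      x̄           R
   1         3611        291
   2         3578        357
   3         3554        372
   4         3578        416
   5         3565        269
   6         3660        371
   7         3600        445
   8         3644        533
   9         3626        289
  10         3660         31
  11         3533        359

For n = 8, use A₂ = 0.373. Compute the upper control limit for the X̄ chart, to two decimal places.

X̄̄ = (3611 + 3578 + 3554 + 3578 + 3565 + 3660 + 3600 + 3644 + 3626 + 3660 + 3533) / 11 = 39609.0000 / 11 = 3600.8182
R̄ = (291 + 357 + 372 + 416 + 269 + 371 + 445 + 533 + 289 + 31 + 359) / 11 = 3733.0000 / 11 = 339.3636
UCL = X̄̄ + A₂·R̄ = 3600.8182 + 0.373 × 339.3636 = 3727.4008

3727.40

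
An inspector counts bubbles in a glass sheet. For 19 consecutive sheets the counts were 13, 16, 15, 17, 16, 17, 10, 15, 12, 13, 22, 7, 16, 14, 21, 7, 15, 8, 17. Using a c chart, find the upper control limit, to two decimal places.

25.59

c̄ = (13 + 16 + 15 + 17 + 16 + 17 + 10 + 15 + 12 + 13 + 22 + 7 + 16 + 14 + 21 + 7 + 15 + 8 + 17) / 19 = 271 / 19 = 14.2632
UCL = c̄ + 3√c̄ = 14.2632 + 3 × √14.2632 = 14.2632 + 3 × 3.7767 = 25.5931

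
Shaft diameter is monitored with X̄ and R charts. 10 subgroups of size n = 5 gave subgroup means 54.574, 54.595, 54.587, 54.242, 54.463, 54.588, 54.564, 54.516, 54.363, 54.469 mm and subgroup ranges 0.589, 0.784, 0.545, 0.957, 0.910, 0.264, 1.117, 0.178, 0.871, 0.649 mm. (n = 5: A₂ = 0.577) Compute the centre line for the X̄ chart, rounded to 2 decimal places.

54.50

X̄̄ = (54.574 + 54.595 + 54.587 + 54.242 + 54.463 + 54.588 + 54.564 + 54.516 + 54.363 + 54.469) / 10 = 544.9610 / 10 = 54.4961
CL = X̄̄ = 54.4961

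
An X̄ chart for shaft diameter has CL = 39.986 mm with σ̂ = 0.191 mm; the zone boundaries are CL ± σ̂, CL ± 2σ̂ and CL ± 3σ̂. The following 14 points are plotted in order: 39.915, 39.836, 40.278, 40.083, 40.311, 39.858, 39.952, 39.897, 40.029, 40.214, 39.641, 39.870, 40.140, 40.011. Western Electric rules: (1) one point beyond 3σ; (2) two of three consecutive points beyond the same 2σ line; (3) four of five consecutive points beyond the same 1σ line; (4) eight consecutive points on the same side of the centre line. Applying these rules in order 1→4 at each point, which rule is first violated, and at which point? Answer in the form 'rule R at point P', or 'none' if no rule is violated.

Zone of each point (C = within 1σ̂, B = 1σ̂–2σ̂, A = 2σ̂–3σ̂, * = beyond 3σ̂; sign = side of CL): 1:-C, 2:-C, 3:+B, 4:+C, 5:+B, 6:-C, 7:-C, 8:-C, 9:+C, 10:+B, 11:-B, 12:-C, 13:+C, 14:+C
No rule fires across all 14 points.

none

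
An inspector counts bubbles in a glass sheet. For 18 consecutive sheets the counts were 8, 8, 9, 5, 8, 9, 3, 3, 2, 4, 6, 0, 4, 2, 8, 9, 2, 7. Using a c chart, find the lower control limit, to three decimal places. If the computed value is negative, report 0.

c̄ = (8 + 8 + 9 + 5 + 8 + 9 + 3 + 3 + 2 + 4 + 6 + 0 + 4 + 2 + 8 + 9 + 2 + 7) / 18 = 97 / 18 = 5.3889
LCL = c̄ − 3√c̄ = 5.3889 − 3 × 2.3214 = -1.5753 → 0 (cannot be negative)

0.000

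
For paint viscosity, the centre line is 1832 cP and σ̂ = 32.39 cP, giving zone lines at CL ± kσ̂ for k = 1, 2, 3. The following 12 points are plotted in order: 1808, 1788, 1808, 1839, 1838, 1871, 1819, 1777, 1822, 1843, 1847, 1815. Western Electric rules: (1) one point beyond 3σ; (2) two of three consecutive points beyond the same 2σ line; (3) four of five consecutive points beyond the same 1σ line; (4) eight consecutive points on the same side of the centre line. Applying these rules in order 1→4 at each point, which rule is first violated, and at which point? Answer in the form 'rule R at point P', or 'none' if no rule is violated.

none

Zone of each point (C = within 1σ̂, B = 1σ̂–2σ̂, A = 2σ̂–3σ̂, * = beyond 3σ̂; sign = side of CL): 1:-C, 2:-B, 3:-C, 4:+C, 5:+C, 6:+B, 7:-C, 8:-B, 9:-C, 10:+C, 11:+C, 12:-C
No rule fires across all 12 points.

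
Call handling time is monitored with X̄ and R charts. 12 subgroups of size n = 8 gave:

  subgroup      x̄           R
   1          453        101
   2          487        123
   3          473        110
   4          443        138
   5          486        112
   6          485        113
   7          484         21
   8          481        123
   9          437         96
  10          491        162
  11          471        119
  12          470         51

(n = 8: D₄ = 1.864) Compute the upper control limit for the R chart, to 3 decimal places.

197.118

R̄ = (101 + 123 + 110 + 138 + 112 + 113 + 21 + 123 + 96 + 162 + 119 + 51) / 12 = 1269.0000 / 12 = 105.7500
UCL_R = D₄·R̄ = 1.864 × 105.7500 = 197.1180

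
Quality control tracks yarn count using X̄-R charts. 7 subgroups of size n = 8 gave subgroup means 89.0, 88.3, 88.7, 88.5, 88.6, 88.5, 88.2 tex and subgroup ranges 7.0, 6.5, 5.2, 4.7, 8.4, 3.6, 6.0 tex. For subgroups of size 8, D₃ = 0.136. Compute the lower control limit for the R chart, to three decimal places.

0.804

R̄ = (7.0 + 6.5 + 5.2 + 4.7 + 8.4 + 3.6 + 6.0) / 7 = 41.4000 / 7 = 5.9143
LCL_R = D₃·R̄ = 0.136 × 5.9143 = 0.8043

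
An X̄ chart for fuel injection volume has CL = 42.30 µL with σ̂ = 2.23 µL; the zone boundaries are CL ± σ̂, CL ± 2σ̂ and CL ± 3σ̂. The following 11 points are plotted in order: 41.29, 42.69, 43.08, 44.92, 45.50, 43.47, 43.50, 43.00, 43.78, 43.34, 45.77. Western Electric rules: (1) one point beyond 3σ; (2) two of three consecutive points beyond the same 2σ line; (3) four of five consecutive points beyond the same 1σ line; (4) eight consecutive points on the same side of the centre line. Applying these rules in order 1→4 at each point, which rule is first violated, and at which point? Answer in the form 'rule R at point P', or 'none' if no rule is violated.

Zone of each point (C = within 1σ̂, B = 1σ̂–2σ̂, A = 2σ̂–3σ̂, * = beyond 3σ̂; sign = side of CL): 1:-C, 2:+C, 3:+C, 4:+B, 5:+B, 6:+C, 7:+C, 8:+C, 9:+C, 10:+C, 11:+B
Rule 4 (eight consecutive points on the same side of the centre line) is satisfied at point 9.

rule 4 at point 9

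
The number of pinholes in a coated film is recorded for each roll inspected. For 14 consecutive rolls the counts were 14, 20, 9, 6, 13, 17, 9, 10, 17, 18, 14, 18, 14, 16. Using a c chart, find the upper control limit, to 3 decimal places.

25.125

c̄ = (14 + 20 + 9 + 6 + 13 + 17 + 9 + 10 + 17 + 18 + 14 + 18 + 14 + 16) / 14 = 195 / 14 = 13.9286
UCL = c̄ + 3√c̄ = 13.9286 + 3 × √13.9286 = 13.9286 + 3 × 3.7321 = 25.1249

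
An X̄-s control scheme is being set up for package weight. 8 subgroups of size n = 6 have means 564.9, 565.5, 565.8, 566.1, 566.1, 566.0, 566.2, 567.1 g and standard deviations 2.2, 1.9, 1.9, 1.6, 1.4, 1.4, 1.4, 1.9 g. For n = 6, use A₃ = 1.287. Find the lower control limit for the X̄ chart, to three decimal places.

563.759

X̄̄ = (564.9 + 565.5 + 565.8 + 566.1 + 566.1 + 566.0 + 566.2 + 567.1) / 8 = 565.9625
s̄ = (2.2 + 1.9 + 1.9 + 1.6 + 1.4 + 1.4 + 1.4 + 1.9) / 8 = 1.7125
LCL = X̄̄ − A₃·s̄ = 565.9625 − 1.287 × 1.7125 = 563.7585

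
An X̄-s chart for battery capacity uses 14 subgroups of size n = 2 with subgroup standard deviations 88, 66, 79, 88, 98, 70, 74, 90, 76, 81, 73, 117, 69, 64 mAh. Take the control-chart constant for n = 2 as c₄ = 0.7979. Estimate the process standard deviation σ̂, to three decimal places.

101.427

s̄ = (88 + 66 + 79 + 88 + 98 + 70 + 74 + 90 + 76 + 81 + 73 + 117 + 69 + 64) / 14 = 80.9286
σ̂ = s̄ / c₄ = 80.9286 / 0.7979 = 101.4270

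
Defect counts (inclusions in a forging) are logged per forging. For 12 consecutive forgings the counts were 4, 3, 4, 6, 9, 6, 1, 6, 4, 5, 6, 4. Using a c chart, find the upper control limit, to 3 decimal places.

c̄ = (4 + 3 + 4 + 6 + 9 + 6 + 1 + 6 + 4 + 5 + 6 + 4) / 12 = 58 / 12 = 4.8333
UCL = c̄ + 3√c̄ = 4.8333 + 3 × √4.8333 = 4.8333 + 3 × 2.1985 = 11.4288

11.429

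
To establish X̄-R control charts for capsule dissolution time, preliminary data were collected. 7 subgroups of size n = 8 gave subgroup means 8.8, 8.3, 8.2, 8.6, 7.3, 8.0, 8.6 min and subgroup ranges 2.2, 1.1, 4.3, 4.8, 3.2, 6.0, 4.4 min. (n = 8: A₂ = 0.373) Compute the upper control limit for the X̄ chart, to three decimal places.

9.643

X̄̄ = (8.8 + 8.3 + 8.2 + 8.6 + 7.3 + 8.0 + 8.6) / 7 = 57.8000 / 7 = 8.2571
R̄ = (2.2 + 1.1 + 4.3 + 4.8 + 3.2 + 6.0 + 4.4) / 7 = 26.0000 / 7 = 3.7143
UCL = X̄̄ + A₂·R̄ = 8.2571 + 0.373 × 3.7143 = 9.6426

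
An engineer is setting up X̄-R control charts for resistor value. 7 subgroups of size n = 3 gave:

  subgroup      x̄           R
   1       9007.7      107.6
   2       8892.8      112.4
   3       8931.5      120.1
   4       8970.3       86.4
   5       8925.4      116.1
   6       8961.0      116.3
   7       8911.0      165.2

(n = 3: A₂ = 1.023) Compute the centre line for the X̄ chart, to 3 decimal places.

X̄̄ = (9007.7 + 8892.8 + 8931.5 + 8970.3 + 8925.4 + 8961.0 + 8911.0) / 7 = 62599.7000 / 7 = 8942.8143
CL = X̄̄ = 8942.8143

8942.814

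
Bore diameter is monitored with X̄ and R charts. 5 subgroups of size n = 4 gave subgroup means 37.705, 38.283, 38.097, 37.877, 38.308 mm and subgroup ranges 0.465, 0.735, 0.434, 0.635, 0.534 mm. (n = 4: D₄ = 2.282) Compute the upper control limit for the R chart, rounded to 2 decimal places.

1.28

R̄ = (0.465 + 0.735 + 0.434 + 0.635 + 0.534) / 5 = 2.8030 / 5 = 0.5606
UCL_R = D₄·R̄ = 2.282 × 0.5606 = 1.2793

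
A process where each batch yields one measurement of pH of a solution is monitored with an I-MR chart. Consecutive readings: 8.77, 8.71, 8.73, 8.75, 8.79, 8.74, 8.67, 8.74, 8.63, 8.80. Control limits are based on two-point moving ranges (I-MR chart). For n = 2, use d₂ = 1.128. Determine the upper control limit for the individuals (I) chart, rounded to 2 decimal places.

8.91

X̄ = (8.77 + 8.71 + 8.73 + 8.75 + 8.79 + 8.74 + 8.67 + 8.74 + 8.63 + 8.80) / 10 = 8.7330
Moving ranges: 0.06, 0.02, 0.02, 0.04, 0.05, 0.07, 0.07, 0.11, 0.17; M̄R̄ = 0.6100 / 9 = 0.0678
UCL = X̄ + 3·M̄R̄/d₂ = 8.7330 + 3 × 0.0678 / 1.128 = 8.9133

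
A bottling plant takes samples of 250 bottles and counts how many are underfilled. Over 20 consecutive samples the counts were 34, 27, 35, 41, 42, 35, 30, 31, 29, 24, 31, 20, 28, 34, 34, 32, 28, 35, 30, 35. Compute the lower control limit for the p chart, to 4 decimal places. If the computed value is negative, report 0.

p̄ = Σdᵢ / (k·n) = 635 / (20 × 250) = 0.12700
LCL = p̄ − 3·√(p̄(1−p̄)/n) = 0.12700 − 3 × 0.02106 = 0.06382

0.0638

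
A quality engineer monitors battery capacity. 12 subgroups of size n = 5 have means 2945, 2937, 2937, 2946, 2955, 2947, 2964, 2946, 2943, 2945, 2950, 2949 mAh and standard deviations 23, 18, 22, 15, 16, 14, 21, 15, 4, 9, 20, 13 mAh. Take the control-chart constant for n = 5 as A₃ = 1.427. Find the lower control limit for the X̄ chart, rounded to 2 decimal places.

2924.41

X̄̄ = (2945 + 2937 + 2937 + 2946 + 2955 + 2947 + 2964 + 2946 + 2943 + 2945 + 2950 + 2949) / 12 = 2947.0000
s̄ = (23 + 18 + 22 + 15 + 16 + 14 + 21 + 15 + 4 + 9 + 20 + 13) / 12 = 15.8333
LCL = X̄̄ − A₃·s̄ = 2947.0000 − 1.427 × 15.8333 = 2924.4058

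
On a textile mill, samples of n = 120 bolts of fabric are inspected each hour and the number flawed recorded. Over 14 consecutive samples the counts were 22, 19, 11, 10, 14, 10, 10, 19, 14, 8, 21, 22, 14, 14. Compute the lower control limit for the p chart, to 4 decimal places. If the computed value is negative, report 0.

p̄ = Σdᵢ / (k·n) = 208 / (14 × 120) = 0.12381
LCL = p̄ − 3·√(p̄(1−p̄)/n) = 0.12381 − 3 × 0.03007 = 0.03361

0.0336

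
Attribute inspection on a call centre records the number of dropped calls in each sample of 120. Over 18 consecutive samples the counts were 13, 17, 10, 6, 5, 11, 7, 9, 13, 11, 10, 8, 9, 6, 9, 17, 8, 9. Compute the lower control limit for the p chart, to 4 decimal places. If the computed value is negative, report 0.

p̄ = Σdᵢ / (k·n) = 178 / (18 × 120) = 0.08241
LCL = p̄ − 3·√(p̄(1−p̄)/n) = 0.08241 − 3 × 0.02510 = 0.00710

0.0071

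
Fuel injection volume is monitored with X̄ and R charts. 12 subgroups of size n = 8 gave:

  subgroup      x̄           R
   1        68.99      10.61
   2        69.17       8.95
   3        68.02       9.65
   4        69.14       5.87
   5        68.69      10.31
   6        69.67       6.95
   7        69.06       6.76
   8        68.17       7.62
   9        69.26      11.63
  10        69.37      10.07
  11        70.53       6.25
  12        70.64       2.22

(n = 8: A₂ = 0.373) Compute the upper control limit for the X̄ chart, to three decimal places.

X̄̄ = (68.99 + 69.17 + 68.02 + 69.14 + 68.69 + 69.67 + 69.06 + 68.17 + 69.26 + 69.37 + 70.53 + 70.64) / 12 = 830.7100 / 12 = 69.2258
R̄ = (10.61 + 8.95 + 9.65 + 5.87 + 10.31 + 6.95 + 6.76 + 7.62 + 11.63 + 10.07 + 6.25 + 2.22) / 12 = 96.8900 / 12 = 8.0742
UCL = X̄̄ + A₂·R̄ = 69.2258 + 0.373 × 8.0742 = 72.2375

72.237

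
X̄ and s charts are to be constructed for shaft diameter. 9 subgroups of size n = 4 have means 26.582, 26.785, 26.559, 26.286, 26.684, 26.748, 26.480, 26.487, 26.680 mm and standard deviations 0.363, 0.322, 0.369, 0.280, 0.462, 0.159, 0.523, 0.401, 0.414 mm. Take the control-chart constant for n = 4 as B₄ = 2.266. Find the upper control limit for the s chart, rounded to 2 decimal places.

s̄ = (0.363 + 0.322 + 0.369 + 0.280 + 0.462 + 0.159 + 0.523 + 0.401 + 0.414) / 9 = 0.3659
UCL_s = B₄·s̄ = 2.266 × 0.3659 = 0.8291

0.83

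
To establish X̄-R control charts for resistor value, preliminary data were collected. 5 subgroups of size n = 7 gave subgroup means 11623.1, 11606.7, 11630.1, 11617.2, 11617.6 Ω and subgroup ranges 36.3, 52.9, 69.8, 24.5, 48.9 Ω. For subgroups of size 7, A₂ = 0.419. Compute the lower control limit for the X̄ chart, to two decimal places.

X̄̄ = (11623.1 + 11606.7 + 11630.1 + 11617.2 + 11617.6) / 5 = 58094.7000 / 5 = 11618.9400
R̄ = (36.3 + 52.9 + 69.8 + 24.5 + 48.9) / 5 = 232.4000 / 5 = 46.4800
LCL = X̄̄ − A₂·R̄ = 11618.9400 − 0.419 × 46.4800 = 11599.4649

11599.46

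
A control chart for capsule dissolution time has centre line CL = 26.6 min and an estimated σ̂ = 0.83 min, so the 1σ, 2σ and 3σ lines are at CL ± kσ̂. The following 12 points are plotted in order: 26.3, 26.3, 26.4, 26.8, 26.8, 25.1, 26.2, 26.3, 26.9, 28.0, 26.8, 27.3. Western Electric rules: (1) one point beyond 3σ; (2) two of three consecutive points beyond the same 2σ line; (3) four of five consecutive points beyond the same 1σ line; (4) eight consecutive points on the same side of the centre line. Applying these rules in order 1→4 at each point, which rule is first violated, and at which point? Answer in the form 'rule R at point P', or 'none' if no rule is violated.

none

Zone of each point (C = within 1σ̂, B = 1σ̂–2σ̂, A = 2σ̂–3σ̂, * = beyond 3σ̂; sign = side of CL): 1:-C, 2:-C, 3:-C, 4:+C, 5:+C, 6:-B, 7:-C, 8:-C, 9:+C, 10:+B, 11:+C, 12:+C
No rule fires across all 12 points.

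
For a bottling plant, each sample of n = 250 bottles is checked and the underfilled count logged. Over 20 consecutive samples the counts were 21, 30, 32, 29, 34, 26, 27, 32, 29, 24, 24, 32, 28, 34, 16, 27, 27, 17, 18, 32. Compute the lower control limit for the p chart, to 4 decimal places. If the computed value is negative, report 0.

p̄ = Σdᵢ / (k·n) = 539 / (20 × 250) = 0.10780
LCL = p̄ − 3·√(p̄(1−p̄)/n) = 0.10780 − 3 × 0.01961 = 0.04896

0.0490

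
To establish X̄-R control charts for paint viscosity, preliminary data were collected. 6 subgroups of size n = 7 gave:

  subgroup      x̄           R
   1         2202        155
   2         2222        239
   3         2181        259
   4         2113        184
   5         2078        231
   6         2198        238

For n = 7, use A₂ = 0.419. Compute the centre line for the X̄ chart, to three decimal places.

2165.667

X̄̄ = (2202 + 2222 + 2181 + 2113 + 2078 + 2198) / 6 = 12994.0000 / 6 = 2165.6667
CL = X̄̄ = 2165.6667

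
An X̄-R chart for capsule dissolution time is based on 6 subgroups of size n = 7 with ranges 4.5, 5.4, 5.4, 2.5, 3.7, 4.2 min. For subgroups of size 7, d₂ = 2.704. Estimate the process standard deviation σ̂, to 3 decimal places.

R̄ = (4.5 + 5.4 + 5.4 + 2.5 + 3.7 + 4.2) / 6 = 4.2833
σ̂ = R̄ / d₂ = 4.2833 / 2.704 = 1.5841

1.584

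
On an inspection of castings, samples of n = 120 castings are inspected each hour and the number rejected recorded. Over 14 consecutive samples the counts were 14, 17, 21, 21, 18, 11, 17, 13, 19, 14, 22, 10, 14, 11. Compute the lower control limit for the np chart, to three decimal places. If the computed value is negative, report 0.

p̄ = Σdᵢ / (k·n) = 222 / (14 × 120) = 0.13214
LCL = np̄ − 3·√(np̄(1−p̄)) = 15.8571 − 3 × 3.7097 = 4.7281

4.728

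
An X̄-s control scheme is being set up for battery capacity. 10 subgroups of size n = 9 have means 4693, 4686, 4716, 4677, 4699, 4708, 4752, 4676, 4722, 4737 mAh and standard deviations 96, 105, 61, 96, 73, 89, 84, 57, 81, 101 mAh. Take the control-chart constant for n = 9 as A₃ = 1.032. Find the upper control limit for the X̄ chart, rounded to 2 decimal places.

4793.60

X̄̄ = (4693 + 4686 + 4716 + 4677 + 4699 + 4708 + 4752 + 4676 + 4722 + 4737) / 10 = 4706.6000
s̄ = (96 + 105 + 61 + 96 + 73 + 89 + 84 + 57 + 81 + 101) / 10 = 84.3000
UCL = X̄̄ + A₃·s̄ = 4706.6000 + 1.032 × 84.3000 = 4793.5976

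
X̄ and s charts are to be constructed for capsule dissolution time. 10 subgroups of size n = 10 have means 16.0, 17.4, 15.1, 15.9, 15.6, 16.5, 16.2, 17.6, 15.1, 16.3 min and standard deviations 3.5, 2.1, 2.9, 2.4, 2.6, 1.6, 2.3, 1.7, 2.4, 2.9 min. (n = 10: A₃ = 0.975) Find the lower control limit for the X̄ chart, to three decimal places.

X̄̄ = (16.0 + 17.4 + 15.1 + 15.9 + 15.6 + 16.5 + 16.2 + 17.6 + 15.1 + 16.3) / 10 = 16.1700
s̄ = (3.5 + 2.1 + 2.9 + 2.4 + 2.6 + 1.6 + 2.3 + 1.7 + 2.4 + 2.9) / 10 = 2.4400
LCL = X̄̄ − A₃·s̄ = 16.1700 − 0.975 × 2.4400 = 13.7910

13.791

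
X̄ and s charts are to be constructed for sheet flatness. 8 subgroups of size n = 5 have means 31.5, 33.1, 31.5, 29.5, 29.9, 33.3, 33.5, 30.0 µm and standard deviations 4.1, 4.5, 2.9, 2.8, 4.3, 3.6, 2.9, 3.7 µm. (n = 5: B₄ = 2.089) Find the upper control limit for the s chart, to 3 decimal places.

s̄ = (4.1 + 4.5 + 2.9 + 2.8 + 4.3 + 3.6 + 2.9 + 3.7) / 8 = 3.6000
UCL_s = B₄·s̄ = 2.089 × 3.6000 = 7.5204

7.520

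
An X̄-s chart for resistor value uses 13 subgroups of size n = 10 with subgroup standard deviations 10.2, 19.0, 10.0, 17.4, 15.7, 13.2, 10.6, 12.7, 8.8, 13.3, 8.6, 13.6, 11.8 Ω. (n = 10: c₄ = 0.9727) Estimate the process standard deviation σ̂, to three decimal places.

13.041

s̄ = (10.2 + 19.0 + 10.0 + 17.4 + 15.7 + 13.2 + 10.6 + 12.7 + 8.8 + 13.3 + 8.6 + 13.6 + 11.8) / 13 = 12.6846
σ̂ = s̄ / c₄ = 12.6846 / 0.9727 = 13.0406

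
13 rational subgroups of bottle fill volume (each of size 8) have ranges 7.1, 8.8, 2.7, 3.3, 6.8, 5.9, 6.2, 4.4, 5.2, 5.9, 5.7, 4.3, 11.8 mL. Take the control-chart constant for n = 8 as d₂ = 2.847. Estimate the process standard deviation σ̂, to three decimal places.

2.110

R̄ = (7.1 + 8.8 + 2.7 + 3.3 + 6.8 + 5.9 + 6.2 + 4.4 + 5.2 + 5.9 + 5.7 + 4.3 + 11.8) / 13 = 6.0077
σ̂ = R̄ / d₂ = 6.0077 / 2.847 = 2.1102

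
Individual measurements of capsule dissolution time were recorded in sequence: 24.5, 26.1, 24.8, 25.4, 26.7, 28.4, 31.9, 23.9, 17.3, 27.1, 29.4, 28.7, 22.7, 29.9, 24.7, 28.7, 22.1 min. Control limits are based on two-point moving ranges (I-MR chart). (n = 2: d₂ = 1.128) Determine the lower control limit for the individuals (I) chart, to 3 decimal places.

14.980

X̄ = (24.5 + 26.1 + 24.8 + 25.4 + 26.7 + 28.4 + 31.9 + 23.9 + 17.3 + 27.1 + 29.4 + 28.7 + 22.7 + 29.9 + 24.7 + 28.7 + 22.1) / 17 = 26.0176
Moving ranges: 1.6, 1.3, 0.6, 1.3, 1.7, 3.5, 8.0, 6.6, 9.8, 2.3, 0.7, 6.0, 7.2, 5.2, 4.0, 6.6; M̄R̄ = 66.4000 / 16 = 4.1500
LCL = X̄ − 3·M̄R̄/d₂ = 26.0176 − 3 × 4.1500 / 1.128 = 14.9804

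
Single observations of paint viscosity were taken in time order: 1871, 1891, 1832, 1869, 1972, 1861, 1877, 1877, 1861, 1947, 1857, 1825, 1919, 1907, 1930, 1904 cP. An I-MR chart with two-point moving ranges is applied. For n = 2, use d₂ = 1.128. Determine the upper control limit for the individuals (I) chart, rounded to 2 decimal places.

X̄ = (1871 + 1891 + 1832 + 1869 + 1972 + 1861 + 1877 + 1877 + 1861 + 1947 + 1857 + 1825 + 1919 + 1907 + 1930 + 1904) / 16 = 1887.5000
Moving ranges: 20, 59, 37, 103, 111, 16, 0, 16, 86, 90, 32, 94, 12, 23, 26; M̄R̄ = 725.0000 / 15 = 48.3333
UCL = X̄ + 3·M̄R̄/d₂ = 1887.5000 + 3 × 48.3333 / 1.128 = 2016.0461

2016.05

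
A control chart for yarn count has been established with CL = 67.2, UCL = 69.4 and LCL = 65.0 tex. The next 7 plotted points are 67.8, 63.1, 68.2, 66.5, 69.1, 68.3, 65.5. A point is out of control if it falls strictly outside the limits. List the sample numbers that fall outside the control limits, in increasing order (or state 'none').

Compare each point to [65.0, 69.4]: sample 2 = 63.1 < LCL.

2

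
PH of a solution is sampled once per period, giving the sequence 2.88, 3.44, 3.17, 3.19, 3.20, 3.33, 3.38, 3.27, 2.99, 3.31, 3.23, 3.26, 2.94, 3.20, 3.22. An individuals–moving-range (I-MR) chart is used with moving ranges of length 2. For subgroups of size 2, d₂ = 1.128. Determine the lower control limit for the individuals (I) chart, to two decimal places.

2.73

X̄ = (2.88 + 3.44 + 3.17 + 3.19 + 3.20 + 3.33 + 3.38 + 3.27 + 2.99 + 3.31 + 3.23 + 3.26 + 2.94 + 3.20 + 3.22) / 15 = 3.2007
Moving ranges: 0.56, 0.27, 0.02, 0.01, 0.13, 0.05, 0.11, 0.28, 0.32, 0.08, 0.03, 0.32, 0.26, 0.02; M̄R̄ = 2.4600 / 14 = 0.1757
LCL = X̄ − 3·M̄R̄/d₂ = 3.2007 − 3 × 0.1757 / 1.128 = 2.7333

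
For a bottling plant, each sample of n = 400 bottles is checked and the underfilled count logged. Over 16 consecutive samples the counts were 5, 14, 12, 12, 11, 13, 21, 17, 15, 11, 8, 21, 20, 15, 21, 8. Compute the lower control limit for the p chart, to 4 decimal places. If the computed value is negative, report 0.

0.0074

p̄ = Σdᵢ / (k·n) = 224 / (16 × 400) = 0.03500
LCL = p̄ − 3·√(p̄(1−p̄)/n) = 0.03500 − 3 × 0.00919 = 0.00743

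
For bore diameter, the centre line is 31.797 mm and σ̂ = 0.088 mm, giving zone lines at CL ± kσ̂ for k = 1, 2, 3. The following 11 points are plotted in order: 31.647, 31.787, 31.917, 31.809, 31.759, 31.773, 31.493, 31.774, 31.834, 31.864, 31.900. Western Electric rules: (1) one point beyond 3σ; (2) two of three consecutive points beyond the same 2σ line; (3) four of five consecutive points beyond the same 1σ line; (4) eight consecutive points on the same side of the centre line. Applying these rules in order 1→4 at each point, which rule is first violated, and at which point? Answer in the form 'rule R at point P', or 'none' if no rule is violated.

Zone of each point (C = within 1σ̂, B = 1σ̂–2σ̂, A = 2σ̂–3σ̂, * = beyond 3σ̂; sign = side of CL): 1:-B, 2:-C, 3:+B, 4:+C, 5:-C, 6:-C, 7:-*, 8:-C, 9:+C, 10:+C, 11:+B
Rule 1 (one point beyond the 3σ limits) is satisfied at point 7.

rule 1 at point 7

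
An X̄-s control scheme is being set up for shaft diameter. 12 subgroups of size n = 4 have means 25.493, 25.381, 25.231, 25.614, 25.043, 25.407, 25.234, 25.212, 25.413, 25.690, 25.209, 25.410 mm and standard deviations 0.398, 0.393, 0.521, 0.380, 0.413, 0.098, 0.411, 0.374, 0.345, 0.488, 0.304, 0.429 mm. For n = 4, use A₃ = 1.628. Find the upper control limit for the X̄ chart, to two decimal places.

X̄̄ = (25.493 + 25.381 + 25.231 + 25.614 + 25.043 + 25.407 + 25.234 + 25.212 + 25.413 + 25.690 + 25.209 + 25.410) / 12 = 25.3614
s̄ = (0.398 + 0.393 + 0.521 + 0.380 + 0.413 + 0.098 + 0.411 + 0.374 + 0.345 + 0.488 + 0.304 + 0.429) / 12 = 0.3795
UCL = X̄̄ + A₃·s̄ = 25.3614 + 1.628 × 0.3795 = 25.9792

25.98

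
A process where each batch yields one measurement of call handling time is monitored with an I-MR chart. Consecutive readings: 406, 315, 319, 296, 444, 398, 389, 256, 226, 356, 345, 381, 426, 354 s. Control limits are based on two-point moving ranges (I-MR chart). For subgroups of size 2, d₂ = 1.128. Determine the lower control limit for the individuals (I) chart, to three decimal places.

X̄ = (406 + 315 + 319 + 296 + 444 + 398 + 389 + 256 + 226 + 356 + 345 + 381 + 426 + 354) / 14 = 350.7857
Moving ranges: 91, 4, 23, 148, 46, 9, 133, 30, 130, 11, 36, 45, 72; M̄R̄ = 778.0000 / 13 = 59.8462
LCL = X̄ − 3·M̄R̄/d₂ = 350.7857 − 3 × 59.8462 / 1.128 = 191.6204

191.620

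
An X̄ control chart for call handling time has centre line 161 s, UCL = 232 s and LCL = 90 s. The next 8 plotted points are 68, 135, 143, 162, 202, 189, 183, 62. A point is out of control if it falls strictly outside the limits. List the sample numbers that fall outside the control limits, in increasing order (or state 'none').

Compare each point to [90, 232]: sample 1 = 68 < LCL; sample 8 = 62 < LCL.

1, 8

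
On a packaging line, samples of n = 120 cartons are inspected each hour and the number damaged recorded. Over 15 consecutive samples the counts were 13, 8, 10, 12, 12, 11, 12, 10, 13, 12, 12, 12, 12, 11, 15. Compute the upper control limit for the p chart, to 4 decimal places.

p̄ = Σdᵢ / (k·n) = 175 / (15 × 120) = 0.09722
UCL = p̄ + 3·√(p̄(1−p̄)/n) = 0.09722 + 3 × √(0.09722×0.90278/120) = 0.09722 + 3 × 0.02704 = 0.17836

0.1784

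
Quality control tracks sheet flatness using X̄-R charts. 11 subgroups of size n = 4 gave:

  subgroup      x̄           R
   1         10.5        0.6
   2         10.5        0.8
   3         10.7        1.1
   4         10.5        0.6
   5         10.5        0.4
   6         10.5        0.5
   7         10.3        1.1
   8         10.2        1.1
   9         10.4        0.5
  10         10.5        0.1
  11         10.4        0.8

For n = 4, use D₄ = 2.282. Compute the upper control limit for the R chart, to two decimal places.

1.58

R̄ = (0.6 + 0.8 + 1.1 + 0.6 + 0.4 + 0.5 + 1.1 + 1.1 + 0.5 + 0.1 + 0.8) / 11 = 7.6000 / 11 = 0.6909
UCL_R = D₄·R̄ = 2.282 × 0.6909 = 1.5767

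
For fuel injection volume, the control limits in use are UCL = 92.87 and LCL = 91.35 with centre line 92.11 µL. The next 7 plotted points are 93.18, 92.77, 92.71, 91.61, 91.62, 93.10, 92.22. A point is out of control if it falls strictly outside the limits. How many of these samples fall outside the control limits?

2

Compare each point to [91.35, 92.87]: sample 1 = 93.18 > UCL; sample 6 = 93.10 > UCL.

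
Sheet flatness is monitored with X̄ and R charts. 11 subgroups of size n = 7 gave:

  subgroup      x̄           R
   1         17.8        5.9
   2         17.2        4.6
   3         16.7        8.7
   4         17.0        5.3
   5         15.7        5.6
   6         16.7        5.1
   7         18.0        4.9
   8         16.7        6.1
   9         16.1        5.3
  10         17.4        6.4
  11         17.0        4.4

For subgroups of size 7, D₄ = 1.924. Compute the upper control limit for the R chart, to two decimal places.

R̄ = (5.9 + 4.6 + 8.7 + 5.3 + 5.6 + 5.1 + 4.9 + 6.1 + 5.3 + 6.4 + 4.4) / 11 = 62.3000 / 11 = 5.6636
UCL_R = D₄·R̄ = 1.924 × 5.6636 = 10.8968

10.90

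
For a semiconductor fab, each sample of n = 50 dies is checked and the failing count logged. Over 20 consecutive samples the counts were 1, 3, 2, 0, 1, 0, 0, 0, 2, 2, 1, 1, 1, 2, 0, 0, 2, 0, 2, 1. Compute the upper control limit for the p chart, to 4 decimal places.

0.0818

p̄ = Σdᵢ / (k·n) = 21 / (20 × 50) = 0.02100
UCL = p̄ + 3·√(p̄(1−p̄)/n) = 0.02100 + 3 × √(0.02100×0.97900/50) = 0.02100 + 3 × 0.02028 = 0.08183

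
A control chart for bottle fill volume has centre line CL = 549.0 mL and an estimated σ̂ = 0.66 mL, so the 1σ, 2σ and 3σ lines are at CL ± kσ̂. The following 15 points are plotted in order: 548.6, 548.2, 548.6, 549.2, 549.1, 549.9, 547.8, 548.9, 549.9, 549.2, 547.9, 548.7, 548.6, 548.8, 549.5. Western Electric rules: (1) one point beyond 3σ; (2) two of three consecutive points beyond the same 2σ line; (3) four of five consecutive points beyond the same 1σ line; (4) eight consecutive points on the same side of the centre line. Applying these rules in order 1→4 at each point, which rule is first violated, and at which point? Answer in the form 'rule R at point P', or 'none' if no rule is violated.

none

Zone of each point (C = within 1σ̂, B = 1σ̂–2σ̂, A = 2σ̂–3σ̂, * = beyond 3σ̂; sign = side of CL): 1:-C, 2:-B, 3:-C, 4:+C, 5:+C, 6:+B, 7:-B, 8:-C, 9:+B, 10:+C, 11:-B, 12:-C, 13:-C, 14:-C, 15:+C
No rule fires across all 15 points.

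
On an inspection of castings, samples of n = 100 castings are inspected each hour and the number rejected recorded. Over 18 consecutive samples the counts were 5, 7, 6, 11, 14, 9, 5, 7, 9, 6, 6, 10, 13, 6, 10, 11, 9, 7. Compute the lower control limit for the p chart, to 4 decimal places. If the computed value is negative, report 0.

0.0007

p̄ = Σdᵢ / (k·n) = 151 / (18 × 100) = 0.08389
LCL = p̄ − 3·√(p̄(1−p̄)/n) = 0.08389 − 3 × 0.02772 = 0.00072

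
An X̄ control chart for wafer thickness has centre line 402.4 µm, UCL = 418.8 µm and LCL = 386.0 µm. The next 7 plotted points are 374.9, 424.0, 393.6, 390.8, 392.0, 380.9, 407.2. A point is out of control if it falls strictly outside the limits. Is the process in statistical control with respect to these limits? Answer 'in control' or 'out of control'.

Compare each point to [386.0, 418.8]: sample 1 = 374.9 < LCL; sample 2 = 424.0 > UCL; sample 6 = 380.9 < LCL.

out of control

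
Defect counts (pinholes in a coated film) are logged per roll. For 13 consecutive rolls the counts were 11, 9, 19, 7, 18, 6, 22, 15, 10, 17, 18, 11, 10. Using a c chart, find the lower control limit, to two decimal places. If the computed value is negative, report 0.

2.36

c̄ = (11 + 9 + 19 + 7 + 18 + 6 + 22 + 15 + 10 + 17 + 18 + 11 + 10) / 13 = 173 / 13 = 13.3077
LCL = c̄ − 3√c̄ = 13.3077 − 3 × 3.6480 = 2.3638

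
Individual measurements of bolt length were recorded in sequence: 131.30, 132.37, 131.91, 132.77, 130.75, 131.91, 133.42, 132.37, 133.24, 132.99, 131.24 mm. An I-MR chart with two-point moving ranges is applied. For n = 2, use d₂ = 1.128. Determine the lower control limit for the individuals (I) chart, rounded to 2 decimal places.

129.28

X̄ = (131.30 + 132.37 + 131.91 + 132.77 + 130.75 + 131.91 + 133.42 + 132.37 + 133.24 + 132.99 + 131.24) / 11 = 132.2064
Moving ranges: 1.07, 0.46, 0.86, 2.02, 1.16, 1.51, 1.05, 0.87, 0.25, 1.75; M̄R̄ = 11.0000 / 10 = 1.1000
LCL = X̄ − 3·M̄R̄/d₂ = 132.2064 − 3 × 1.1000 / 1.128 = 129.2808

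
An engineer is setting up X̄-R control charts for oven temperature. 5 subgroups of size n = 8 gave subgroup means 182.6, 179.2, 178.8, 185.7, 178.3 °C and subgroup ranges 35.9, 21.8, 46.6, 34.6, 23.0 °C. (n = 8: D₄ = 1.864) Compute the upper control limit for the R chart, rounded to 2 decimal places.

60.36

R̄ = (35.9 + 21.8 + 46.6 + 34.6 + 23.0) / 5 = 161.9000 / 5 = 32.3800
UCL_R = D₄·R̄ = 1.864 × 32.3800 = 60.3563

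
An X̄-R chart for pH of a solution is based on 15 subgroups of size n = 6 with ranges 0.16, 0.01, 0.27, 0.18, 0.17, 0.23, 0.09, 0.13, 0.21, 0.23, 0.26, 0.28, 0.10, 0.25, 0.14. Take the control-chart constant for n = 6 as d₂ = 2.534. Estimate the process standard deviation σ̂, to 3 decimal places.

0.071

R̄ = (0.16 + 0.01 + 0.27 + 0.18 + 0.17 + 0.23 + 0.09 + 0.13 + 0.21 + 0.23 + 0.26 + 0.28 + 0.10 + 0.25 + 0.14) / 15 = 0.1807
σ̂ = R̄ / d₂ = 0.1807 / 2.534 = 0.0713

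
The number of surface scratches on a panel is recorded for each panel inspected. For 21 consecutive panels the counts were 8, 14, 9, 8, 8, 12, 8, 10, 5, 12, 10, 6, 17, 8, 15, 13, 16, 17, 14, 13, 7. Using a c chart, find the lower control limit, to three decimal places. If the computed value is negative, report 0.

c̄ = (8 + 14 + 9 + 8 + 8 + 12 + 8 + 10 + 5 + 12 + 10 + 6 + 17 + 8 + 15 + 13 + 16 + 17 + 14 + 13 + 7) / 21 = 230 / 21 = 10.9524
LCL = c̄ − 3√c̄ = 10.9524 − 3 × 3.3094 = 1.0241

1.024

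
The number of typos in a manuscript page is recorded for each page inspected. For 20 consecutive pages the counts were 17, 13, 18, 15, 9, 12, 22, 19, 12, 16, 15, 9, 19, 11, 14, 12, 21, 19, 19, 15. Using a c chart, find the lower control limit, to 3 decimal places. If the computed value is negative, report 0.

c̄ = (17 + 13 + 18 + 15 + 9 + 12 + 22 + 19 + 12 + 16 + 15 + 9 + 19 + 11 + 14 + 12 + 21 + 19 + 19 + 15) / 20 = 307 / 20 = 15.3500
LCL = c̄ − 3√c̄ = 15.3500 − 3 × 3.9179 = 3.5963

3.596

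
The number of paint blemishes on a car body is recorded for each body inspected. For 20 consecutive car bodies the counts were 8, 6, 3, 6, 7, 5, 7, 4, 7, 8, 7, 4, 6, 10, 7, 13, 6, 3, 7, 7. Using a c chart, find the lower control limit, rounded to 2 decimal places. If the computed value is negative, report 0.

0.00

c̄ = (8 + 6 + 3 + 6 + 7 + 5 + 7 + 4 + 7 + 8 + 7 + 4 + 6 + 10 + 7 + 13 + 6 + 3 + 7 + 7) / 20 = 131 / 20 = 6.5500
LCL = c̄ − 3√c̄ = 6.5500 − 3 × 2.5593 = -1.1279 → 0 (cannot be negative)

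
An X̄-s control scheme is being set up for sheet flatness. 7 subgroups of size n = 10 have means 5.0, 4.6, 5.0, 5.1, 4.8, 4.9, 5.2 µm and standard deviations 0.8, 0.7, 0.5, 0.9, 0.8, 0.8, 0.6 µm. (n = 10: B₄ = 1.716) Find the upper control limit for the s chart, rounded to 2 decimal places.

s̄ = (0.8 + 0.7 + 0.5 + 0.9 + 0.8 + 0.8 + 0.6) / 7 = 0.7286
UCL_s = B₄·s̄ = 1.716 × 0.7286 = 1.2502

1.25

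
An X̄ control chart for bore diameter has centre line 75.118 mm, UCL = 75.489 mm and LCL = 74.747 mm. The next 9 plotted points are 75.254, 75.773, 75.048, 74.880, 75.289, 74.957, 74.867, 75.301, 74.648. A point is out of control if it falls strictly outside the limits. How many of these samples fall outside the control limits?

Compare each point to [74.747, 75.489]: sample 2 = 75.773 > UCL; sample 9 = 74.648 < LCL.

2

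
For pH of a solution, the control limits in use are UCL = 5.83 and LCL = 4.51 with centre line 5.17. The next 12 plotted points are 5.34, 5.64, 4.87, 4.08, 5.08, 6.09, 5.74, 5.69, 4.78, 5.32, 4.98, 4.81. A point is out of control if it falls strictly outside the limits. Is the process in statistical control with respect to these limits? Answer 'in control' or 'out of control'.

Compare each point to [4.51, 5.83]: sample 4 = 4.08 < LCL; sample 6 = 6.09 > UCL.

out of control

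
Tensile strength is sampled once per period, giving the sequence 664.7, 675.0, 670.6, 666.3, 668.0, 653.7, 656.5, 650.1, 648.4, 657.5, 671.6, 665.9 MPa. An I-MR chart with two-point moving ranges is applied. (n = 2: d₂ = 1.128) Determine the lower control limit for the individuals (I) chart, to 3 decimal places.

X̄ = (664.7 + 675.0 + 670.6 + 666.3 + 668.0 + 653.7 + 656.5 + 650.1 + 648.4 + 657.5 + 671.6 + 665.9) / 12 = 662.3583
Moving ranges: 10.3, 4.4, 4.3, 1.7, 14.3, 2.8, 6.4, 1.7, 9.1, 14.1, 5.7; M̄R̄ = 74.8000 / 11 = 6.8000
LCL = X̄ − 3·M̄R̄/d₂ = 662.3583 − 3 × 6.8000 / 1.128 = 644.2732

644.273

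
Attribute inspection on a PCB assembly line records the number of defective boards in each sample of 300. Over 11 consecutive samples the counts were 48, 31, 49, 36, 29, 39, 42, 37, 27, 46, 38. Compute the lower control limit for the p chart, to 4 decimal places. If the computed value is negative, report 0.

0.0700

p̄ = Σdᵢ / (k·n) = 422 / (11 × 300) = 0.12788
LCL = p̄ − 3·√(p̄(1−p̄)/n) = 0.12788 − 3 × 0.01928 = 0.07004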